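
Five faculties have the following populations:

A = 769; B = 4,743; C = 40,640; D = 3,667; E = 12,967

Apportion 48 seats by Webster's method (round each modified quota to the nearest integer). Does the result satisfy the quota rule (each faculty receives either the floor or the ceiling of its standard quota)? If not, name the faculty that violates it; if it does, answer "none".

C

Standard quotas: A 0.588, B 3.626, C 31.069, D 2.803, E 9.913.
Webster allocation: A 1, B 4, C 30, D 3, E 10.
C has quota 31.069 (lower 31, upper 32) but receives 30 — outside the quota interval.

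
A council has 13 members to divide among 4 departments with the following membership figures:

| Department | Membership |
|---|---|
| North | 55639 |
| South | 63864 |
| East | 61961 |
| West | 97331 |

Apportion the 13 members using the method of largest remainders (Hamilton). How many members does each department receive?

North: 3; South: 3; East: 3; West: 4

The standard divisor is 278795/13 ≈ 21445.769.
Standard quotas: North 2.5944, South 2.9779, East 2.8892, West 4.5385.
Lower quotas: North 2, South 2, East 2, West 4 (sum 10, leaving 3 seats).
Remainders in descending order: South 0.9779, East 0.8892, North 0.5944, West 0.5385.
Largest remainders: South, East, North receive the extra seats.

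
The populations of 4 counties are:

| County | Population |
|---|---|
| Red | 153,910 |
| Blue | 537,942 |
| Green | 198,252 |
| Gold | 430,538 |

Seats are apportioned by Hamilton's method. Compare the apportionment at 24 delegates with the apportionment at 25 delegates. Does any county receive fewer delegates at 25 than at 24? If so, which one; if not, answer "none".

At 24 seats: Red 3, Blue 10, Green 3, Gold 8.
At 25 seats: Red 3, Blue 10, Green 4, Gold 8.
No county's allocation decreased.

none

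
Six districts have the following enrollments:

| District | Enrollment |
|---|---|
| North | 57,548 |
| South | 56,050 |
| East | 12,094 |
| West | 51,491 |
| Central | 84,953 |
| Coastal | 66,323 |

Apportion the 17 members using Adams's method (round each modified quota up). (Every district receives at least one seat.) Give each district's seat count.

Standard divisor 328459/17 ≈ 19321.118; standard quotas: North 2.979, South 2.901, East 0.626, West 2.665, Central 4.397, Coastal 3.433.
Rounding up gives 3, 3, 1, 3, 5, 4 = 19 seats, so the divisor must be adjusted.
With modified divisor 23900: modified quotas North 2.408, South 2.345, East 0.506, West 2.154, Central 3.555, Coastal 2.775.
Rounding up: North 3, South 3, East 1, West 3, Central 4, Coastal 3 (total 17).

North 3, South 3, East 1, West 3, Central 4, Coastal 3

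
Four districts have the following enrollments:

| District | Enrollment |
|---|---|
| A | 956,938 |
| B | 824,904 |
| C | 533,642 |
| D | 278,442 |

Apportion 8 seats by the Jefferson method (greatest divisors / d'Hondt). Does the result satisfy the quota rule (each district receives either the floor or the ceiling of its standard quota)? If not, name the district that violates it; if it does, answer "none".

none

Standard quotas: A 2.951, B 2.544, C 1.646, D 0.859.
Jefferson allocation: A 3, B 3, C 1, D 1.
Every allocation lies between the lower and upper quota.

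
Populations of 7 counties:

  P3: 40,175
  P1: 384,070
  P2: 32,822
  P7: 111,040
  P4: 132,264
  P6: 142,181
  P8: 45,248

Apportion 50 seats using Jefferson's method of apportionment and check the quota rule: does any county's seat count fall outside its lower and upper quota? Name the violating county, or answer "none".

P1

Standard quotas: P3 2.263, P1 21.630, P2 1.849, P7 6.254, P4 7.449, P6 8.007, P8 2.548.
Jefferson allocation: P3 2, P1 23, P2 1, P7 6, P4 8, P6 8, P8 2.
P1 has quota 21.630 (lower 21, upper 22) but receives 23 — outside the quota interval.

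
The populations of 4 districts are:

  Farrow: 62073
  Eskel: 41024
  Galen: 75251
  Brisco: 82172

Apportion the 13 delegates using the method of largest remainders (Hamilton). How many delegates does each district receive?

Standard divisor: 260520 ÷ 13 = 20040.
Standard quotas: Farrow 3.0975, Eskel 2.0471, Galen 3.7550, Brisco 4.1004.
Lower quotas: Farrow 3, Eskel 2, Galen 3, Brisco 4 (sum 12, leaving 1 seat).
Remainders in descending order: Galen 0.7550, Brisco 0.1004, Farrow 0.0975, Eskel 0.0471.
The surplus seat goes to Galen.

Farrow=3, Eskel=2, Galen=4, Brisco=4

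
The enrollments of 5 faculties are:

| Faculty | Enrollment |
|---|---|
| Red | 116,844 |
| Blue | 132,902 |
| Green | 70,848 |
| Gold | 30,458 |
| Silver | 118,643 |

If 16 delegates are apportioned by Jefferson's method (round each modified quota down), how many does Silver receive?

4

Standard divisor 469695/16 ≈ 29355.938; standard quotas: Red 3.980, Blue 4.527, Green 2.413, Gold 1.038, Silver 4.042.
Rounding down gives 3, 4, 2, 1, 4 = 14 seats, so the divisor must be adjusted.
With modified divisor 25200: modified quotas Red 4.637, Blue 5.274, Green 2.811, Gold 1.209, Silver 4.708.
Rounding down: Red 4, Blue 5, Green 2, Gold 1, Silver 4 (total 16).
Silver receives 4.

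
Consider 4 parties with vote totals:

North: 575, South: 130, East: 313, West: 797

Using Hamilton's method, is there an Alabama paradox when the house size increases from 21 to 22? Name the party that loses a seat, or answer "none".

At 21 seats: North 7, South 1, East 4, West 9.
At 22 seats: North 7, South 1, East 4, West 10.
No party's allocation decreased.

none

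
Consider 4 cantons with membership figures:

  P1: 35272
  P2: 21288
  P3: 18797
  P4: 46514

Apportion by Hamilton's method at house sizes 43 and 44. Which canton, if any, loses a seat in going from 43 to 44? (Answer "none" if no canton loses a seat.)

P2

At 43 seats: P1 12, P2 8, P3 7, P4 16.
At 44 seats: P1 13, P2 7, P3 7, P4 17.
P2 drops from 8 to 7.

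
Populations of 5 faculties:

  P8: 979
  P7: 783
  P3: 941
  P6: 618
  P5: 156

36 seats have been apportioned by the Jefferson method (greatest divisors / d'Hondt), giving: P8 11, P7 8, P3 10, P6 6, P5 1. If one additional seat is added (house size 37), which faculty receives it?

Priority for the next seat is population ÷ (current seats + 1).
Priorities: P8 81.583, P7 87.000, P3 85.545, P6 88.286, P5 78.000.
Highest priority: P6.

P6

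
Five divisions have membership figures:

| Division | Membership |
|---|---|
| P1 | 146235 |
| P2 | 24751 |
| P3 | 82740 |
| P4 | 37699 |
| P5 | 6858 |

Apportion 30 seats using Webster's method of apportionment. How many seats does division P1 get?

15

Standard divisor 298283/30 ≈ 9942.767; standard quotas: P1 14.708, P2 2.489, P3 8.322, P4 3.792, P5 0.690.
Rounding to the nearest integer gives P1 15, P2 2, P3 8, P4 4, P5 1 — total 30, matching the house size, so no adjustment is needed.
P1 receives 15.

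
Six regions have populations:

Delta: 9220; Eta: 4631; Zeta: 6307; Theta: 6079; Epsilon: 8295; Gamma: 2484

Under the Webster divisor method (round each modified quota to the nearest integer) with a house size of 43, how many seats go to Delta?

11

Standard divisor 37016/43 ≈ 860.837; standard quotas: Delta 10.711, Eta 5.380, Zeta 7.327, Theta 7.062, Epsilon 9.636, Gamma 2.886.
Rounding to the nearest integer gives Delta 11, Eta 5, Zeta 7, Theta 7, Epsilon 10, Gamma 3 — total 43, matching the house size, so no adjustment is needed.
Delta receives 11.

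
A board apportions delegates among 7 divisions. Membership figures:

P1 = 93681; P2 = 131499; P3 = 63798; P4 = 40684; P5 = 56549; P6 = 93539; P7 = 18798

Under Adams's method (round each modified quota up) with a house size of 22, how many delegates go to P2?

5

Standard divisor 498548/22 ≈ 22661.273; standard quotas: P1 4.134, P2 5.803, P3 2.815, P4 1.795, P5 2.495, P6 4.128, P7 0.830.
Rounding up gives 5, 6, 3, 2, 3, 5, 1 = 25 seats, so the divisor must be adjusted.
With modified divisor 27300: modified quotas P1 3.432, P2 4.817, P3 2.337, P4 1.490, P5 2.071, P6 3.426, P7 0.689.
Rounding up: P1 4, P2 5, P3 3, P4 2, P5 3, P6 4, P7 1 (total 22).
P2 receives 5.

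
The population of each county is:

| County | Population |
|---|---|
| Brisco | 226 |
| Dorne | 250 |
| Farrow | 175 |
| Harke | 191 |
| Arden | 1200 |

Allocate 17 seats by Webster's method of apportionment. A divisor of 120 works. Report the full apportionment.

With modified divisor 120: modified quotas Brisco 1.883, Dorne 2.083, Farrow 1.458, Harke 1.592, Arden 10.000.
Rounding to the nearest integer: Brisco 2, Dorne 2, Farrow 1, Harke 2, Arden 10 (total 17).

Brisco 2, Dorne 2, Farrow 1, Harke 2, Arden 10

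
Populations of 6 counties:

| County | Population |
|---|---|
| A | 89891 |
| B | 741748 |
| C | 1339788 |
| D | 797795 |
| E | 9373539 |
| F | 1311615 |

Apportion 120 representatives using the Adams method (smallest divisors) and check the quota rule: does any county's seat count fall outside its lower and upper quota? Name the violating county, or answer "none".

Standard quotas: A 0.790, B 6.519, C 11.775, D 7.011, E 82.378, F 11.527.
Adams allocation: A 1, B 7, C 12, D 7, E 81, F 12.
E has quota 82.378 (lower 82, upper 83) but receives 81 — outside the quota interval.

E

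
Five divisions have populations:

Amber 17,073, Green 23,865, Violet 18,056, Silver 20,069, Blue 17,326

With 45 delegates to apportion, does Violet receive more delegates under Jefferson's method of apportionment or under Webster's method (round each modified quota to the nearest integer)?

Webster

Jefferson: Amber 8, Green 11, Violet 8, Silver 10, Blue 8.
Webster: Amber 8, Green 11, Violet 9, Silver 9, Blue 8.
Violet gets 8 under Jefferson and 9 under Webster.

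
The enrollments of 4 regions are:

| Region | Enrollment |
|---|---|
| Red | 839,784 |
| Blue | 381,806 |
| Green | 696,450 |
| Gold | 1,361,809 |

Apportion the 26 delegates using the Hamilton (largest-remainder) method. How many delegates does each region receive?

Red=7, Blue=3, Green=5, Gold=11

Total 3279849; standard divisor 3279849/26 ≈ 126148.038.
Standard quotas: Red 6.6571, Blue 3.0267, Green 5.5209, Gold 10.7953.
Lower quotas: Red 6, Blue 3, Green 5, Gold 10 (sum 24, leaving 2 seats).
Remainders in descending order: Gold 0.7953, Red 0.6571, Green 0.5209, Blue 0.0267.
Largest remainders: Gold, Red receive the extra seats.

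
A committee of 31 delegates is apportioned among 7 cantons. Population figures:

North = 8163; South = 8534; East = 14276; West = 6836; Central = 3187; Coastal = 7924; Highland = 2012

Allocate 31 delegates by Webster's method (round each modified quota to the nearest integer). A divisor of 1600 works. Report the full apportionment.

North 5, South 5, East 9, West 4, Central 2, Coastal 5, Highland 1

With modified divisor 1600: modified quotas North 5.102, South 5.334, East 8.922, West 4.272, Central 1.992, Coastal 4.952, Highland 1.258.
Rounding to the nearest integer: North 5, South 5, East 9, West 4, Central 2, Coastal 5, Highland 1 (total 31).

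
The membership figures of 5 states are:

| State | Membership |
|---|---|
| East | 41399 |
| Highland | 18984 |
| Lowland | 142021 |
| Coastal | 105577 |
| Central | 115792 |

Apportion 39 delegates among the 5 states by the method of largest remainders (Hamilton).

Total 423773; standard divisor 423773/39 ≈ 10865.974.
Standard quotas: East 3.8100, Highland 1.7471, Lowland 13.0702, Coastal 9.7163, Central 10.6564.
Lower quotas: East 3, Highland 1, Lowland 13, Coastal 9, Central 10 (sum 36, leaving 3 seats).
Remainders in descending order: East 0.8100, Highland 0.7471, Coastal 0.7163, Central 0.6564, Lowland 0.0702.
The surplus seats go to East, Highland, Coastal.

East 4, Highland 2, Lowland 13, Coastal 10, Central 10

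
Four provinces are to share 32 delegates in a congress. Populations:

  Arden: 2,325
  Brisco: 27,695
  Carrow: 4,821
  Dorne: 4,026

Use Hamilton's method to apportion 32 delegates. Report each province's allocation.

Standard divisor: 38867 ÷ 32 ≈ 1214.594.
Standard quotas: Arden 1.9142, Brisco 22.8019, Carrow 3.9692, Dorne 3.3147.
Lower quotas: Arden 1, Brisco 22, Carrow 3, Dorne 3 (sum 29, leaving 3 seats).
Remainders in descending order: Carrow 0.9692, Arden 0.9142, Brisco 0.8019, Dorne 0.3147.
Largest remainders: Carrow, Arden, Brisco receive the extra seats.

Arden: 2; Brisco: 23; Carrow: 4; Dorne: 3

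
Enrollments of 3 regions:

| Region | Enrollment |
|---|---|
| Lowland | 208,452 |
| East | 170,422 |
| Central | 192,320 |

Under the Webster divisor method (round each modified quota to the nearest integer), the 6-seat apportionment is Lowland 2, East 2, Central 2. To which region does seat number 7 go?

Priority for the next seat is population ÷ (current seats + 0.5).
Priorities: Lowland 83380.800, East 68168.800, Central 76928.000.
Highest priority: Lowland.

Lowland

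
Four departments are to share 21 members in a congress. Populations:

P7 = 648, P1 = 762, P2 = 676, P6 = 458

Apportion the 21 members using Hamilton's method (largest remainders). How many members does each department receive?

P7 5, P1 6, P2 6, P6 4

Total 2544; standard divisor 2544/21 ≈ 121.143.
Standard quotas: P7 5.349, P1 6.290, P2 5.580, P6 3.781.
Lower quotas: P7 5, P1 6, P2 5, P6 3 (sum 19, leaving 2 seats).
Remainders in descending order: P6 0.781, P2 0.580, P7 0.349, P1 0.290.
Largest remainders: P6, P2 receive the extra seats.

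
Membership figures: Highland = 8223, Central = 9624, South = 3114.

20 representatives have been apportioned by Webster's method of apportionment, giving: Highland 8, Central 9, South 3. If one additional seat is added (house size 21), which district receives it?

Priority for the next seat is population ÷ (current seats + 0.5).
Priorities: Highland 967.412, Central 1013.053, South 889.714.
Highest priority: Central.

Central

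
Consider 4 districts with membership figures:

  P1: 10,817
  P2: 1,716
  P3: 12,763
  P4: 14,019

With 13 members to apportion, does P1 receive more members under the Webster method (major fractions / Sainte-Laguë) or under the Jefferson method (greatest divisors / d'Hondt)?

Jefferson

Webster: P1 3, P2 1, P3 4, P4 5.
Jefferson: P1 4, P2 0, P3 4, P4 5.
P1 gets 3 under Webster and 4 under Jefferson.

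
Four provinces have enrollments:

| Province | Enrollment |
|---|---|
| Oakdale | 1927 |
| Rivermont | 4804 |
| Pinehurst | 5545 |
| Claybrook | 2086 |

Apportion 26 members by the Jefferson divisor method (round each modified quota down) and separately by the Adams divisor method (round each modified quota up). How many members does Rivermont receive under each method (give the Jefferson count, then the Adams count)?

9 and 8

Jefferson: Oakdale 3, Rivermont 9, Pinehurst 10, Claybrook 4.
Adams: Oakdale 4, Rivermont 8, Pinehurst 10, Claybrook 4.
Rivermont gets 9 under Jefferson and 8 under Adams.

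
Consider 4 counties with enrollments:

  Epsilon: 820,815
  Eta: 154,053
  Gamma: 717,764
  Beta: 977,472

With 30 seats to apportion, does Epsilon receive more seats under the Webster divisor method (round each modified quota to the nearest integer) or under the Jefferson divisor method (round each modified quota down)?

Jefferson

Webster: Epsilon 9, Eta 2, Gamma 8, Beta 11.
Jefferson: Epsilon 10, Eta 1, Gamma 8, Beta 11.
Epsilon gets 9 under Webster and 10 under Jefferson.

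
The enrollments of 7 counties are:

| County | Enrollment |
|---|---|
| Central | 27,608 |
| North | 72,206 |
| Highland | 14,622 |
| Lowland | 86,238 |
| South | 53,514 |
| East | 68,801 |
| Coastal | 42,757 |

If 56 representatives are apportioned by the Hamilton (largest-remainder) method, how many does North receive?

Standard divisor: 365746 ÷ 56 ≈ 6531.179.
Standard quotas: Central 4.2271, North 11.0556, Highland 2.2388, Lowland 13.2040, South 8.1936, East 10.5342, Coastal 6.5466.
Lower quotas: Central 4, North 11, Highland 2, Lowland 13, South 8, East 10, Coastal 6 (sum 54, leaving 2 seats).
Remainders in descending order: Coastal 0.5466, East 0.5342, Highland 0.2388, Central 0.2271, Lowland 0.2040, South 0.1936, North 0.0556.
The surplus seats go to Coastal, East.
North receives 11.

11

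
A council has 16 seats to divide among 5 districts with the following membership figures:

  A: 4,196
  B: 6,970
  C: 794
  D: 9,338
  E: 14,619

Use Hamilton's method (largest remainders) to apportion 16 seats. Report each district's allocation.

The standard divisor is 35917/16 ≈ 2244.812.
Standard quotas: A 1.8692, B 3.1049, C 0.3537, D 4.1598, E 6.5123.
Lower quotas: A 1, B 3, C 0, D 4, E 6 (sum 14, leaving 2 seats).
Remainders in descending order: A 0.8692, E 0.5123, C 0.3537, D 0.1598, B 0.1049.
Largest remainders: A, E receive the extra seats.

A=2, B=3, C=0, D=4, E=7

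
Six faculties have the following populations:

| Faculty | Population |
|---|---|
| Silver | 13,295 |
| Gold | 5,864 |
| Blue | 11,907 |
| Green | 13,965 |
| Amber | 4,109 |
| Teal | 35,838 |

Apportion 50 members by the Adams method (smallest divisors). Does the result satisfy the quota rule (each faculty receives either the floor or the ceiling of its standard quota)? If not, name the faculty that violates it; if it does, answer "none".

Teal

Standard quotas: Silver 7.823, Gold 3.450, Blue 7.006, Green 8.217, Amber 2.418, Teal 21.087.
Adams allocation: Silver 8, Gold 4, Blue 7, Green 8, Amber 3, Teal 20.
Teal has quota 21.087 (lower 21, upper 22) but receives 20 — outside the quota interval.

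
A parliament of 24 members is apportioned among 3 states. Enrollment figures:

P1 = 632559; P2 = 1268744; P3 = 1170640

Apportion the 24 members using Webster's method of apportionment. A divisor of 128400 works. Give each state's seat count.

With modified divisor 128400: modified quotas P1 4.926, P2 9.881, P3 9.117.
Rounding to the nearest integer: P1 5, P2 10, P3 9 (total 24).

P1=5; P2=10; P3=9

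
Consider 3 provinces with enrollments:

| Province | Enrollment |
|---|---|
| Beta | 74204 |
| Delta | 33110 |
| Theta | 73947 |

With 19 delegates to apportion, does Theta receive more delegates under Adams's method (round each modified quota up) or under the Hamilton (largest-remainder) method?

Adams: Beta 8, Delta 4, Theta 7.
Hamilton: Beta 8, Delta 3, Theta 8.
Theta gets 7 under Adams and 8 under Hamilton.

Hamilton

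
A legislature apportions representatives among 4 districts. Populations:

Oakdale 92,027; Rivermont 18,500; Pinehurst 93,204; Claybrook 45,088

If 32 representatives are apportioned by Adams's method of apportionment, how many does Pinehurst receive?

12

Standard divisor 248819/32 ≈ 7775.594; standard quotas: Oakdale 11.835, Rivermont 2.379, Pinehurst 11.987, Claybrook 5.799.
Rounding up gives 12, 3, 12, 6 = 33 seats, so the divisor must be adjusted.
With modified divisor 8400: modified quotas Oakdale 10.956, Rivermont 2.202, Pinehurst 11.096, Claybrook 5.368.
Rounding up: Oakdale 11, Rivermont 3, Pinehurst 12, Claybrook 6 (total 32).
Pinehurst receives 12.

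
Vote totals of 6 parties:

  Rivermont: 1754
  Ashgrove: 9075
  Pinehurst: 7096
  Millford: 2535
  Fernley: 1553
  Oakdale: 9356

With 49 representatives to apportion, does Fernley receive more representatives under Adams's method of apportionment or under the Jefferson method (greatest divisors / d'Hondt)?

Adams: Rivermont 3, Ashgrove 14, Pinehurst 11, Millford 4, Fernley 3, Oakdale 14.
Jefferson: Rivermont 2, Ashgrove 15, Pinehurst 11, Millford 4, Fernley 2, Oakdale 15.
Fernley gets 3 under Adams and 2 under Jefferson.

Adams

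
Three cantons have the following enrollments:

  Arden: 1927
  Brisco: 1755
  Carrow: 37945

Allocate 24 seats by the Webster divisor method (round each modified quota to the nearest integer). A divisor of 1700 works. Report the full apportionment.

With modified divisor 1700: modified quotas Arden 1.134, Brisco 1.032, Carrow 22.321.
Rounding to the nearest integer: Arden 1, Brisco 1, Carrow 22 (total 24).

Arden: 1, Brisco: 1, Carrow: 22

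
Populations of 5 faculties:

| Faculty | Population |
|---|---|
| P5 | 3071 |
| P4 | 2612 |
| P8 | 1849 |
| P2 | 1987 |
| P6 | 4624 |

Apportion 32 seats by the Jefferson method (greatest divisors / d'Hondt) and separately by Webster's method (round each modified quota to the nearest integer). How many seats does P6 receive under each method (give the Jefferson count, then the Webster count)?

Jefferson: P5 7, P4 6, P8 4, P2 4, P6 11.
Webster: P5 7, P4 6, P8 4, P2 5, P6 10.
P6 gets 11 under Jefferson and 10 under Webster.

11 and 10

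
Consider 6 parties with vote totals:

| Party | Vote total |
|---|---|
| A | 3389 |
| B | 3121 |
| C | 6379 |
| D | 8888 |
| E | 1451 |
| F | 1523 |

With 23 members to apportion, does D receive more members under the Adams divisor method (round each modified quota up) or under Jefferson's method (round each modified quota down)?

Adams: A 3, B 3, C 6, D 7, E 2, F 2.
Jefferson: A 3, B 3, C 6, D 9, E 1, F 1.
D gets 7 under Adams and 9 under Jefferson.

Jefferson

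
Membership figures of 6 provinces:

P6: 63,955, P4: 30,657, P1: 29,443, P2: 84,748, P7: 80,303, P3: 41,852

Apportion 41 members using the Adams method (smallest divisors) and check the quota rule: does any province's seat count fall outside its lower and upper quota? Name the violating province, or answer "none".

none

Standard quotas: P6 7.923, P4 3.798, P1 3.647, P2 10.499, P7 9.948, P3 5.185.
Adams allocation: P6 8, P4 4, P1 4, P2 10, P7 10, P3 5.
Every allocation lies between the lower and upper quota.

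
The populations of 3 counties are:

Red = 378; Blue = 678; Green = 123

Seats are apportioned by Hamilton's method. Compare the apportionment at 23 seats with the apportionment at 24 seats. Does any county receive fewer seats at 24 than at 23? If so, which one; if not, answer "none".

At 23 seats: Red 7, Blue 13, Green 3.
At 24 seats: Red 8, Blue 14, Green 2.
Green drops from 3 to 2.

Green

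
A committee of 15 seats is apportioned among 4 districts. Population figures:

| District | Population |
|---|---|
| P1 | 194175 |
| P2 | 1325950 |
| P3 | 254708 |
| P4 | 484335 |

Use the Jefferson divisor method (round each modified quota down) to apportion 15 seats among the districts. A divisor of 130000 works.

With modified divisor 130000: modified quotas P1 1.494, P2 10.200, P3 1.959, P4 3.726.
Rounding down: P1 1, P2 10, P3 1, P4 3 (total 15).

P1 1, P2 10, P3 1, P4 3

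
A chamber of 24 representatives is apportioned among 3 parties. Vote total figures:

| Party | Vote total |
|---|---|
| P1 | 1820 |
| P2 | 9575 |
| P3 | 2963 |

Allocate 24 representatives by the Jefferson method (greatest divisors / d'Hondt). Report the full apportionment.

Standard divisor 14358/24 ≈ 598.25; standard quotas: P1 3.042, P2 16.005, P3 4.953.
Rounding down gives 3, 16, 4 = 23 seats, so the divisor must be adjusted.
With modified divisor 580: modified quotas P1 3.138, P2 16.509, P3 5.109.
Rounding down: P1 3, P2 16, P3 5 (total 24).

P1=3; P2=16; P3=5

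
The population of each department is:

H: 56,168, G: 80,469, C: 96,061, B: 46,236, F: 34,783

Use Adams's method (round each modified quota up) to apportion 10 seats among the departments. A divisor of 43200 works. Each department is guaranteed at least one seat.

H: 2, G: 2, C: 3, B: 2, F: 1

With modified divisor 43200: modified quotas H 1.300, G 1.863, C 2.224, B 1.070, F 0.805.
Rounding up: H 2, G 2, C 3, B 2, F 1 (total 10).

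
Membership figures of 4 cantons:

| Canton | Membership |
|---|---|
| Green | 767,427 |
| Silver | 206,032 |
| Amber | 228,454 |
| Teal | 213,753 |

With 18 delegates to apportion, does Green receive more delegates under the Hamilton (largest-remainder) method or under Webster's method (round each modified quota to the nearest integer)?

Hamilton: Green 10, Silver 2, Amber 3, Teal 3.
Webster: Green 9, Silver 3, Amber 3, Teal 3.
Green gets 10 under Hamilton and 9 under Webster.

Hamilton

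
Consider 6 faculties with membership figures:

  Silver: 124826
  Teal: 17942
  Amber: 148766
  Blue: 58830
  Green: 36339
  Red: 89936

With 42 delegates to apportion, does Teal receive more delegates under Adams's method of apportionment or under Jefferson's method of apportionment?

Adams

Adams: Silver 11, Teal 2, Amber 13, Blue 5, Green 3, Red 8.
Jefferson: Silver 11, Teal 1, Amber 14, Blue 5, Green 3, Red 8.
Teal gets 2 under Adams and 1 under Jefferson.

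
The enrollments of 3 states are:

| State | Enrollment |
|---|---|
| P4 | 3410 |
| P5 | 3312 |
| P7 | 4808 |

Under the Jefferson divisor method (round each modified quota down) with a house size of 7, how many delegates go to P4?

2

Standard divisor 11530/7 ≈ 1647.143; standard quotas: P4 2.070, P5 2.011, P7 2.919.
Rounding down gives 2, 2, 2 = 6 seats, so the divisor must be adjusted.
With modified divisor 1400: modified quotas P4 2.436, P5 2.366, P7 3.434.
Rounding down: P4 2, P5 2, P7 3 (total 7).
P4 receives 2.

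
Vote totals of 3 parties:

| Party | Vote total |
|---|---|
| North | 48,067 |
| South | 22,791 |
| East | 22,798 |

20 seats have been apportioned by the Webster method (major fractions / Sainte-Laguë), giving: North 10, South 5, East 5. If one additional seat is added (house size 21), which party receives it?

Priority for the next seat is population ÷ (current seats + 0.5).
Priorities: North 4577.810, South 4143.818, East 4145.091.
Highest priority: North.

North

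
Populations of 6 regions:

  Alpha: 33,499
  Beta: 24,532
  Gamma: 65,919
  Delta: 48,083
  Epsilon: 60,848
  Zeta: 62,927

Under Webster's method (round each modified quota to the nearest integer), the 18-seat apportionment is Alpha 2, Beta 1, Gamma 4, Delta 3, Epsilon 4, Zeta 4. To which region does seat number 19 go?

Beta

Priority for the next seat is population ÷ (current seats + 0.5).
Priorities: Alpha 13399.600, Beta 16354.667, Gamma 14648.667, Delta 13738.000, Epsilon 13521.778, Zeta 13983.778.
Highest priority: Beta.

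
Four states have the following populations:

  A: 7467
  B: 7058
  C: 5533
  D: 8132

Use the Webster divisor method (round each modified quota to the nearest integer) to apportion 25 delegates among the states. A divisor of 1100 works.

With modified divisor 1100: modified quotas A 6.788, B 6.416, C 5.030, D 7.393.
Rounding to the nearest integer: A 7, B 6, C 5, D 7 (total 25).

A 7; B 6; C 5; D 7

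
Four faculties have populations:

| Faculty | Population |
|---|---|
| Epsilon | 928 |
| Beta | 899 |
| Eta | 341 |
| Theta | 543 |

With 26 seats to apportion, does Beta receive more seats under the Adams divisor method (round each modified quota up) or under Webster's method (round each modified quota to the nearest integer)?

Adams: Epsilon 9, Beta 8, Eta 4, Theta 5.
Webster: Epsilon 9, Beta 9, Eta 3, Theta 5.
Beta gets 8 under Adams and 9 under Webster.

Webster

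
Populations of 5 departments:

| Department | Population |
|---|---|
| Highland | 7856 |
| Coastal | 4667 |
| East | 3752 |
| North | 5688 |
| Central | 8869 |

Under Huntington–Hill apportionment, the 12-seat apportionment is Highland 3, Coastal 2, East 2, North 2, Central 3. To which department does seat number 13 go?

Central

Priority for the next seat is population ÷ (√(s·(s+1))).
Priorities: Highland 2267.832, Coastal 1905.295, East 1531.748, North 2322.116, Central 2560.260.
Highest priority: Central.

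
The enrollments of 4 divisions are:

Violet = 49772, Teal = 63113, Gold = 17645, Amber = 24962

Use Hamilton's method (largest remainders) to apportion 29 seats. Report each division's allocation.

Standard divisor: 155492 ÷ 29 ≈ 5361.793.
Standard quotas: Violet 9.2827, Teal 11.7709, Gold 3.2909, Amber 4.6555.
Lower quotas: Violet 9, Teal 11, Gold 3, Amber 4 (sum 27, leaving 2 seats).
Remainders in descending order: Teal 0.7709, Amber 0.6555, Gold 0.2909, Violet 0.2827.
The surplus seats go to Teal, Amber.

Violet=9; Teal=12; Gold=3; Amber=5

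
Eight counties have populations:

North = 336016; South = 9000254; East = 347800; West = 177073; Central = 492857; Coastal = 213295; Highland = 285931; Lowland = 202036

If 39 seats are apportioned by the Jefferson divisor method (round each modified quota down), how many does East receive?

Standard divisor 11055262/39 ≈ 283468.256; standard quotas: North 1.185, South 31.750, East 1.227, West 0.625, Central 1.739, Coastal 0.752, Highland 1.009, Lowland 0.713.
Rounding down gives 1, 31, 1, 0, 1, 0, 1, 0 = 35 seats, so the divisor must be adjusted.
With modified divisor 253600: modified quotas North 1.325, South 35.490, East 1.371, West 0.698, Central 1.943, Coastal 0.841, Highland 1.127, Lowland 0.797.
Rounding down: North 1, South 35, East 1, West 0, Central 1, Coastal 0, Highland 1, Lowland 0 (total 39).
East receives 1.

1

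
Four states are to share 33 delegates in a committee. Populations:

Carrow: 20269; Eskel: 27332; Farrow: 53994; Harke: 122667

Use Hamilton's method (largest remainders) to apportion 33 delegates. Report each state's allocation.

Carrow: 3, Eskel: 4, Farrow: 8, Harke: 18

Total 224262; standard divisor 224262/33 ≈ 6795.818.
Standard quotas: Carrow 2.9826, Eskel 4.0219, Farrow 7.9452, Harke 18.0504.
Lower quotas: Carrow 2, Eskel 4, Farrow 7, Harke 18 (sum 31, leaving 2 seats).
Remainders in descending order: Carrow 0.9826, Farrow 0.9452, Harke 0.0504, Eskel 0.0219.
Largest remainders: Carrow, Farrow receive the extra seats.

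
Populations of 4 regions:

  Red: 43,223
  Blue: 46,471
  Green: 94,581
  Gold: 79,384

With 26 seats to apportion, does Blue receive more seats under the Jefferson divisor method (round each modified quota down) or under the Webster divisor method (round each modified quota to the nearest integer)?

Webster

Jefferson: Red 4, Blue 4, Green 10, Gold 8.
Webster: Red 4, Blue 5, Green 9, Gold 8.
Blue gets 4 under Jefferson and 5 under Webster.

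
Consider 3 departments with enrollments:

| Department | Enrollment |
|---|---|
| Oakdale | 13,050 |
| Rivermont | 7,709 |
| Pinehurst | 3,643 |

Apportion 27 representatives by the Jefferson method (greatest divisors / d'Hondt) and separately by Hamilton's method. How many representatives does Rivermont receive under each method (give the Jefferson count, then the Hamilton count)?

8 and 9

Jefferson: Oakdale 15, Rivermont 8, Pinehurst 4.
Hamilton: Oakdale 14, Rivermont 9, Pinehurst 4.
Rivermont gets 8 under Jefferson and 9 under Hamilton.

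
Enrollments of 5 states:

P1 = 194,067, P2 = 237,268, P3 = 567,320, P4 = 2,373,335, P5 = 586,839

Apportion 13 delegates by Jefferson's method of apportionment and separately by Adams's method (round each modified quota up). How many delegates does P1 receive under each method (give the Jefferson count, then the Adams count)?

0 and 1

Jefferson: P1 0, P2 0, P3 2, P4 9, P5 2.
Adams: P1 1, P2 1, P3 2, P4 7, P5 2.
P1 gets 0 under Jefferson and 1 under Adams.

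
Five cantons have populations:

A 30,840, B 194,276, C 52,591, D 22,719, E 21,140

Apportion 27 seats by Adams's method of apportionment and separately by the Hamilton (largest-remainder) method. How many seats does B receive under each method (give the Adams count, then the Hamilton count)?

15 and 16

Adams: A 3, B 15, C 5, D 2, E 2.
Hamilton: A 3, B 16, C 4, D 2, E 2.
B gets 15 under Adams and 16 under Hamilton.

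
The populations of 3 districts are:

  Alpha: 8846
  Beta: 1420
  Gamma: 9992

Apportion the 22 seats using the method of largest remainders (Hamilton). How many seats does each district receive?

Standard divisor: 20258 ÷ 22 ≈ 920.818.
Standard quotas: Alpha 9.6067, Beta 1.5421, Gamma 10.8512.
Lower quotas: Alpha 9, Beta 1, Gamma 10 (sum 20, leaving 2 seats).
Remainders in descending order: Gamma 0.8512, Alpha 0.6067, Beta 0.5421.
Largest remainders: Gamma, Alpha receive the extra seats.

Alpha=10; Beta=1; Gamma=11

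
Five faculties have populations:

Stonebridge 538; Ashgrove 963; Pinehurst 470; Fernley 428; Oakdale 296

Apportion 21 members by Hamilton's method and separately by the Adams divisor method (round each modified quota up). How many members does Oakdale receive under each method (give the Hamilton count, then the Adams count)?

Hamilton: Stonebridge 4, Ashgrove 8, Pinehurst 4, Fernley 3, Oakdale 2.
Adams: Stonebridge 4, Ashgrove 7, Pinehurst 4, Fernley 3, Oakdale 3.
Oakdale gets 2 under Hamilton and 3 under Adams.

2 and 3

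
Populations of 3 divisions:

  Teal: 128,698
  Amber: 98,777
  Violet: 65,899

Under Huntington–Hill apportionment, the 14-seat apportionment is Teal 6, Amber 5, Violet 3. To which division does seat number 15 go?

Teal

Priority for the next seat is population ÷ (√(s·(s+1))).
Priorities: Teal 19858.533, Amber 18034.130, Violet 19023.403.
Highest priority: Teal.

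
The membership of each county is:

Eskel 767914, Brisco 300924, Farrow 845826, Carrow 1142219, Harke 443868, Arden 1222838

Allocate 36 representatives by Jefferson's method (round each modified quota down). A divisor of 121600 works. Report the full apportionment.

Eskel=6, Brisco=2, Farrow=6, Carrow=9, Harke=3, Arden=10

With modified divisor 121600: modified quotas Eskel 6.315, Brisco 2.475, Farrow 6.956, Carrow 9.393, Harke 3.650, Arden 10.056.
Rounding down: Eskel 6, Brisco 2, Farrow 6, Carrow 9, Harke 3, Arden 10 (total 36).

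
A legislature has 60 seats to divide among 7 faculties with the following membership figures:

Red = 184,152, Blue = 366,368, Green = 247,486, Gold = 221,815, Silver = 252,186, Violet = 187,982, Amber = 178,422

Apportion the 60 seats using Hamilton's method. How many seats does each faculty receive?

Standard divisor: 1638411 ÷ 60 ≈ 27306.85.
Standard quotas: Red 6.7438, Blue 13.4167, Green 9.0631, Gold 8.1231, Silver 9.2353, Violet 6.8841, Amber 6.5340.
Lower quotas: Red 6, Blue 13, Green 9, Gold 8, Silver 9, Violet 6, Amber 6 (sum 57, leaving 3 seats).
Remainders in descending order: Violet 0.8841, Red 0.7438, Amber 0.5340, Blue 0.4167, Silver 0.2353, Gold 0.1231, Green 0.0631.
Largest remainders: Violet, Red, Amber receive the extra seats.

Red: 7, Blue: 13, Green: 9, Gold: 8, Silver: 9, Violet: 7, Amber: 7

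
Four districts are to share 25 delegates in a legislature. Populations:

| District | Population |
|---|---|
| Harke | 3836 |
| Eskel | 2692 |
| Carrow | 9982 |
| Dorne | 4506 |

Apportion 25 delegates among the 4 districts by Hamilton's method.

Harke 5, Eskel 3, Carrow 12, Dorne 5

Total 21016; standard divisor 21016/25 ≈ 840.64.
Standard quotas: Harke 4.5632, Eskel 3.2023, Carrow 11.8743, Dorne 5.3602.
Lower quotas: Harke 4, Eskel 3, Carrow 11, Dorne 5 (sum 23, leaving 2 seats).
Remainders in descending order: Carrow 0.8743, Harke 0.5632, Dorne 0.3602, Eskel 0.2023.
The surplus seats go to Carrow, Harke.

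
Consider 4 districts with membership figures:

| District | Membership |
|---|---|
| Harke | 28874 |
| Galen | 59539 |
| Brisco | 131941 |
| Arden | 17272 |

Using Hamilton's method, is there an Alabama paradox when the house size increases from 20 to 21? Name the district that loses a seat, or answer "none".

Arden

At 20 seats: Harke 2, Galen 5, Brisco 11, Arden 2.
At 21 seats: Harke 3, Galen 5, Brisco 12, Arden 1.
Arden drops from 2 to 1.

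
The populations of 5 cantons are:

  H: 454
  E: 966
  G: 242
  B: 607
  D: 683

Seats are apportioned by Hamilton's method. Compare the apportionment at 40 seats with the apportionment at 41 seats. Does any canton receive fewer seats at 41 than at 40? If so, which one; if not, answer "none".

At 40 seats: H 6, E 13, G 4, B 8, D 9.
At 41 seats: H 6, E 13, G 3, B 9, D 10.
G drops from 4 to 3.

G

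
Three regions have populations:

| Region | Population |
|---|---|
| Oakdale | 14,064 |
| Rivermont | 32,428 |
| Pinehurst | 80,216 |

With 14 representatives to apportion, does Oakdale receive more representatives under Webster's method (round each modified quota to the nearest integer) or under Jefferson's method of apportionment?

Webster: Oakdale 2, Rivermont 3, Pinehurst 9.
Jefferson: Oakdale 1, Rivermont 4, Pinehurst 9.
Oakdale gets 2 under Webster and 1 under Jefferson.

Webster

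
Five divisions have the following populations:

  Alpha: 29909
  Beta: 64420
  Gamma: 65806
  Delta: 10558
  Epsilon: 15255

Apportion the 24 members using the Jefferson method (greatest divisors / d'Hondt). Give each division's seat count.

Standard divisor 185948/24 ≈ 7747.833; standard quotas: Alpha 3.860, Beta 8.315, Gamma 8.493, Delta 1.363, Epsilon 1.969.
Rounding down gives 3, 8, 8, 1, 1 = 21 seats, so the divisor must be adjusted.
With modified divisor 7200: modified quotas Alpha 4.154, Beta 8.947, Gamma 9.140, Delta 1.466, Epsilon 2.119.
Rounding down: Alpha 4, Beta 8, Gamma 9, Delta 1, Epsilon 2 (total 24).

Alpha=4, Beta=8, Gamma=9, Delta=1, Epsilon=2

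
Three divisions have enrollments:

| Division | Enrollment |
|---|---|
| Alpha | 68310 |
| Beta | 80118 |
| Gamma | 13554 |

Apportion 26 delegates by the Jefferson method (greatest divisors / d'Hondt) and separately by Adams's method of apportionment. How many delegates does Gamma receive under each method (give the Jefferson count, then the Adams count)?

2 and 3

Jefferson: Alpha 11, Beta 13, Gamma 2.
Adams: Alpha 11, Beta 12, Gamma 3.
Gamma gets 2 under Jefferson and 3 under Adams.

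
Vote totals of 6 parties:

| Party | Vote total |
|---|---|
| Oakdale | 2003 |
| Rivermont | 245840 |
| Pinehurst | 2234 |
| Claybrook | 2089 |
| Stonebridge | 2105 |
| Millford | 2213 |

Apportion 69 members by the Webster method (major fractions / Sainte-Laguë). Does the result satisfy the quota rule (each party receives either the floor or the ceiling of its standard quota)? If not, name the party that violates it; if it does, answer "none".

Rivermont

Standard quotas: Oakdale 0.539, Rivermont 66.137, Pinehurst 0.601, Claybrook 0.562, Stonebridge 0.566, Millford 0.595.
Webster allocation: Oakdale 1, Rivermont 64, Pinehurst 1, Claybrook 1, Stonebridge 1, Millford 1.
Rivermont has quota 66.137 (lower 66, upper 67) but receives 64 — outside the quota interval.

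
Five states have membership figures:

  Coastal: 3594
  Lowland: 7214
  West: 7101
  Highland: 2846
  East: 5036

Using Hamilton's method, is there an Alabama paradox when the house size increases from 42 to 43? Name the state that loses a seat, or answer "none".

At 42 seats: Coastal 6, Lowland 12, West 11, Highland 5, East 8.
At 43 seats: Coastal 6, Lowland 12, West 12, Highland 5, East 8.
No state's allocation decreased.

none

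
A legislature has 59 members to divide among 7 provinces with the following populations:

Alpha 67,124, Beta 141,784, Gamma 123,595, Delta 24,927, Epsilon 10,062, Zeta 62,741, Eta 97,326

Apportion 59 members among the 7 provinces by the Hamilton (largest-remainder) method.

Alpha: 7, Beta: 16, Gamma: 14, Delta: 3, Epsilon: 1, Zeta: 7, Eta: 11

Standard divisor: 527559 ÷ 59 ≈ 8941.678.
Standard quotas: Alpha 7.5069, Beta 15.8565, Gamma 13.8223, Delta 2.7877, Epsilon 1.1253, Zeta 7.0167, Eta 10.8845.
Lower quotas: Alpha 7, Beta 15, Gamma 13, Delta 2, Epsilon 1, Zeta 7, Eta 10 (sum 55, leaving 4 seats).
Remainders in descending order: Eta 0.8845, Beta 0.8565, Gamma 0.8223, Delta 0.7877, Alpha 0.5069, Epsilon 0.1253, Zeta 0.0167.
Largest remainders: Eta, Beta, Gamma, Delta receive the extra seats.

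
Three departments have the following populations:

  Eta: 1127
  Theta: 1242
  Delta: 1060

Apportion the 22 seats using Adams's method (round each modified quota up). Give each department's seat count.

Standard divisor 3429/22 ≈ 155.864; standard quotas: Eta 7.231, Theta 7.969, Delta 6.801.
Rounding up gives 8, 8, 7 = 23 seats, so the divisor must be adjusted.
With modified divisor 170: modified quotas Eta 6.629, Theta 7.306, Delta 6.235.
Rounding up: Eta 7, Theta 8, Delta 7 (total 22).

Eta 7, Theta 8, Delta 7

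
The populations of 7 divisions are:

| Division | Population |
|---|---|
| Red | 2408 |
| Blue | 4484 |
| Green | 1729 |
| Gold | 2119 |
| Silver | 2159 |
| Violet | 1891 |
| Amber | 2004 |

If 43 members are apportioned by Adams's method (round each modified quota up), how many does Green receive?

5

Standard divisor 16794/43 ≈ 390.558; standard quotas: Red 6.166, Blue 11.481, Green 4.427, Gold 5.426, Silver 5.528, Violet 4.842, Amber 5.131.
Rounding up gives 7, 12, 5, 6, 6, 5, 6 = 47 seats, so the divisor must be adjusted.
With modified divisor 430: modified quotas Red 5.600, Blue 10.428, Green 4.021, Gold 4.928, Silver 5.021, Violet 4.398, Amber 4.660.
Rounding up: Red 6, Blue 11, Green 5, Gold 5, Silver 6, Violet 5, Amber 5 (total 43).
Green receives 5.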